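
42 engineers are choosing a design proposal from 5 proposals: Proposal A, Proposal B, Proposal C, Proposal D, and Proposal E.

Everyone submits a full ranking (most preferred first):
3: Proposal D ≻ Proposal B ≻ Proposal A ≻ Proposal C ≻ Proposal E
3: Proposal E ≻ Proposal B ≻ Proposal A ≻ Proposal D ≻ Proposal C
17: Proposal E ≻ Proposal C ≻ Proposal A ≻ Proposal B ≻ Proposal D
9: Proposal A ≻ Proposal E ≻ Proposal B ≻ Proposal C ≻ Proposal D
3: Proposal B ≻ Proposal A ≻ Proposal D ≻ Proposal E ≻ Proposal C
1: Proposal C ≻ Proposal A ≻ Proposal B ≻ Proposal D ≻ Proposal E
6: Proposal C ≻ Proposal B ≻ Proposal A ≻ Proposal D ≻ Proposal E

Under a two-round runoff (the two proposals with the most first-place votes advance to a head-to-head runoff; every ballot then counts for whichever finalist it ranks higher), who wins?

Round 1 first-place votes: Proposal A 9, Proposal B 3, Proposal C 7, Proposal D 3, Proposal E 20. Proposal E and Proposal A advance.
Runoff: Proposal E is ranked above Proposal A on 20 ballots, Proposal A above Proposal E on 22.

Proposal A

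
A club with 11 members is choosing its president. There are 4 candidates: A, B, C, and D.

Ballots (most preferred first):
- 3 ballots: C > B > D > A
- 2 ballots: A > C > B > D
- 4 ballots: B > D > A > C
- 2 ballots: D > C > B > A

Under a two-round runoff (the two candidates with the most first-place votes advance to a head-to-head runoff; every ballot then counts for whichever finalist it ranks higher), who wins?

Round 1 first-place votes: A 2, B 4, C 3, D 2. B and C advance.
Runoff: B is ranked above C on 4 ballots, C above B on 7.

C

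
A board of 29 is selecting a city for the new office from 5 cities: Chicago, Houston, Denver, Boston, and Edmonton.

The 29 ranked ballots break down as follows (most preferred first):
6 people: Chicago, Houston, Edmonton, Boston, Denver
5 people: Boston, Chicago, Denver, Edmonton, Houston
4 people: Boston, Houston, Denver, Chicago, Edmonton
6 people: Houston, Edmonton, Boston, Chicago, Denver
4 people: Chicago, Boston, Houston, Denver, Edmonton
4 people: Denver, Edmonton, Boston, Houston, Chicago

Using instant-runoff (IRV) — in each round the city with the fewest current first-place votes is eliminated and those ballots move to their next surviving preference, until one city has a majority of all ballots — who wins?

Boston

Round 1: Chicago 10, Houston 6, Denver 4, Boston 9, Edmonton 0. Edmonton eliminated.
Round 2: Chicago 10, Houston 6, Denver 4, Boston 9. Denver eliminated.
Round 3: Chicago 10, Houston 6, Boston 13. Houston eliminated.
Round 4: Chicago 10, Boston 19. Boston has a majority (≥15).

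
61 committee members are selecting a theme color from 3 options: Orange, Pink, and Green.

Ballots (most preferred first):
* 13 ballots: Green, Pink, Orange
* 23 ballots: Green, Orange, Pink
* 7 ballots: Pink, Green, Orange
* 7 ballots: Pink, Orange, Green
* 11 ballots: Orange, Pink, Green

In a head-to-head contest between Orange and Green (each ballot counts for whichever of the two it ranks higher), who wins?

Orange is ranked above Green on 18 ballots; Green above Orange on 43.

Green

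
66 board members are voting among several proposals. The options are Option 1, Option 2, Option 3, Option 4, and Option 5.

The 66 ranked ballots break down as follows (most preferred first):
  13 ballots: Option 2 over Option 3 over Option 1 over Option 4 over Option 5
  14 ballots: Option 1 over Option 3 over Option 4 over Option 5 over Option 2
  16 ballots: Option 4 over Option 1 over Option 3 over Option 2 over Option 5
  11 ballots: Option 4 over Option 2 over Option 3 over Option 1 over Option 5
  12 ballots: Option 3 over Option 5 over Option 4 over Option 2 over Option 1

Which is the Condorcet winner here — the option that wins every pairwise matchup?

Option 3 vs Option 1: 36–30
Option 3 vs Option 2: 42–24
Option 3 vs Option 4: 39–27
Option 3 vs Option 5: 66–0
Option 3 beats every other option.

Option 3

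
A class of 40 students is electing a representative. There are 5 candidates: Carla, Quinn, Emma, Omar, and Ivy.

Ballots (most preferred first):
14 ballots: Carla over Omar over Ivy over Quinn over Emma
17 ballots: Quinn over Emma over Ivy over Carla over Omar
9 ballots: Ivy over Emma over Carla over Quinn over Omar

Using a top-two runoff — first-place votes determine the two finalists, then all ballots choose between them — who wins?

Round 1 first-place votes: Carla 14, Quinn 17, Emma 0, Omar 0, Ivy 9. Quinn and Carla advance.
Runoff: Quinn is ranked above Carla on 17 ballots, Carla above Quinn on 23.

Carla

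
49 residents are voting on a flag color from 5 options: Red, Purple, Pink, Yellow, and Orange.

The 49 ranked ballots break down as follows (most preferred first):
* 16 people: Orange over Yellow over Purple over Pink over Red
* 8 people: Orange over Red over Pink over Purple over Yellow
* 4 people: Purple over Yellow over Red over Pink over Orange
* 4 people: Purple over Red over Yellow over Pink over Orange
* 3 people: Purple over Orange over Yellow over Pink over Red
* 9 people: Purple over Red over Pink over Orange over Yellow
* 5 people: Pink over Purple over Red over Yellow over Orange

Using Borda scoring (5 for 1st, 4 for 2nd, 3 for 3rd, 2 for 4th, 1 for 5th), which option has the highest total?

Purple

Red: 16×1 + 8×4 + 4×3 + 4×4 + 3×1 + 9×4 + 5×3 = 130
Purple: 16×3 + 8×2 + 4×5 + 4×5 + 3×5 + 9×5 + 5×4 = 184
Pink: 16×2 + 8×3 + 4×2 + 4×2 + 3×2 + 9×3 + 5×5 = 130
Yellow: 16×4 + 8×1 + 4×4 + 4×3 + 3×3 + 9×1 + 5×2 = 128
Orange: 16×5 + 8×5 + 4×1 + 4×1 + 3×4 + 9×2 + 5×1 = 163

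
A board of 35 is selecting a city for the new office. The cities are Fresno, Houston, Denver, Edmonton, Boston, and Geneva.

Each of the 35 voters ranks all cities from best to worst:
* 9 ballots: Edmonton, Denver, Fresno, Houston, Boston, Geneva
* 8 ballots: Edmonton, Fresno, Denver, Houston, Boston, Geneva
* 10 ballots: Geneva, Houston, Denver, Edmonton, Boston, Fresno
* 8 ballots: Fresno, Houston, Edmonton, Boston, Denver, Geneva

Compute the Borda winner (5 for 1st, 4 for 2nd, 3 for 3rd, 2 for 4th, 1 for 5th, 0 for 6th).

Edmonton

Fresno: 9×3 + 8×4 + 10×0 + 8×5 = 99
Houston: 9×2 + 8×2 + 10×4 + 8×4 = 106
Denver: 9×4 + 8×3 + 10×3 + 8×1 = 98
Edmonton: 9×5 + 8×5 + 10×2 + 8×3 = 129
Boston: 9×1 + 8×1 + 10×1 + 8×2 = 43
Geneva: 9×0 + 8×0 + 10×5 + 8×0 = 50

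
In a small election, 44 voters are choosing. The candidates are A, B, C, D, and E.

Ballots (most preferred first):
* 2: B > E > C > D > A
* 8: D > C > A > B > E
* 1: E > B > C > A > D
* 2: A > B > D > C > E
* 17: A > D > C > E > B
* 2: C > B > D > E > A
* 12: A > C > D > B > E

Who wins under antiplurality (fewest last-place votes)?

C

Last-place votes: A 4, B 17, C 0, D 1, E 22.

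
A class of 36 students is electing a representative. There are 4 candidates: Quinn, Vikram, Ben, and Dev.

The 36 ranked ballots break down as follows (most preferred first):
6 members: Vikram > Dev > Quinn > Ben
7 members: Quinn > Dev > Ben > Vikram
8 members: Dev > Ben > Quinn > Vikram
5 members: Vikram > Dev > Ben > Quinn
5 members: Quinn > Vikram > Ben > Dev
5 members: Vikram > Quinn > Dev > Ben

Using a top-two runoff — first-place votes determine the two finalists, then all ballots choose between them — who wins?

Round 1 first-place votes: Quinn 12, Vikram 16, Ben 0, Dev 8. Vikram and Quinn advance.
Runoff: Vikram is ranked above Quinn on 16 ballots, Quinn above Vikram on 20.

Quinn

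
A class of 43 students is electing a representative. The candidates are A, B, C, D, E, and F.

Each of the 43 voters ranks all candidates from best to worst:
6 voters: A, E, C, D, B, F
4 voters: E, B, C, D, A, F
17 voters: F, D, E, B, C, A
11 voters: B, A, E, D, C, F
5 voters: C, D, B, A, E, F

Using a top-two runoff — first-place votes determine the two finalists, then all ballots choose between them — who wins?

Round 1 first-place votes: A 6, B 11, C 5, D 0, E 4, F 17. F and B advance.
Runoff: F is ranked above B on 17 ballots, B above F on 26.

B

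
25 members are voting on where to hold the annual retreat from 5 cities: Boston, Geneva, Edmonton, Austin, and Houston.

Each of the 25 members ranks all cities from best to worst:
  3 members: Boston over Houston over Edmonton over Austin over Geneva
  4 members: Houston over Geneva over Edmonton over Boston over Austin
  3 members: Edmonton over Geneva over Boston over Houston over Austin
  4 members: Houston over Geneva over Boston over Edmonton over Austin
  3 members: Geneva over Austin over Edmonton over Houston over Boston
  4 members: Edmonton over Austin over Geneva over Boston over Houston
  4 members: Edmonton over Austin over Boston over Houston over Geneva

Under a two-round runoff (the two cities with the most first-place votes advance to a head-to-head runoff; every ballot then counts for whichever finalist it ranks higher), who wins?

Round 1 first-place votes: Boston 3, Geneva 3, Edmonton 11, Austin 0, Houston 8. Edmonton and Houston advance.
Runoff: Edmonton is ranked above Houston on 14 ballots, Houston above Edmonton on 11.

Edmonton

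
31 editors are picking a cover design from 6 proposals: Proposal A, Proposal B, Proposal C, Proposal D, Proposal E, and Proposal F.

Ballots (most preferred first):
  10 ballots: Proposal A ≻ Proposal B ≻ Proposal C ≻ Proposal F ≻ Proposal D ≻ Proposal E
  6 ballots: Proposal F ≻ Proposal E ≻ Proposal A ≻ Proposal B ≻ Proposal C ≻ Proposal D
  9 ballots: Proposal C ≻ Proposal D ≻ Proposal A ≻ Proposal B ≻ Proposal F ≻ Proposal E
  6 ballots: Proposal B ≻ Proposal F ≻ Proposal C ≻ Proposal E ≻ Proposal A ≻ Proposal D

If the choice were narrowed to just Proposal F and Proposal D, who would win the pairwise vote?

Proposal F is ranked above Proposal D on 22 ballots; Proposal D above Proposal F on 9.

Proposal F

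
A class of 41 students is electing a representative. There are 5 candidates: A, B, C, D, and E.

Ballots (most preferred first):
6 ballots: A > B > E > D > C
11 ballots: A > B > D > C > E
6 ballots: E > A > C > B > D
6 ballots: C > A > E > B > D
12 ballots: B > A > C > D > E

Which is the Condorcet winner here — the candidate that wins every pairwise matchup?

A vs B: 29–12
A vs C: 35–6
A vs D: 41–0
A vs E: 35–6
A beats every other candidate.

A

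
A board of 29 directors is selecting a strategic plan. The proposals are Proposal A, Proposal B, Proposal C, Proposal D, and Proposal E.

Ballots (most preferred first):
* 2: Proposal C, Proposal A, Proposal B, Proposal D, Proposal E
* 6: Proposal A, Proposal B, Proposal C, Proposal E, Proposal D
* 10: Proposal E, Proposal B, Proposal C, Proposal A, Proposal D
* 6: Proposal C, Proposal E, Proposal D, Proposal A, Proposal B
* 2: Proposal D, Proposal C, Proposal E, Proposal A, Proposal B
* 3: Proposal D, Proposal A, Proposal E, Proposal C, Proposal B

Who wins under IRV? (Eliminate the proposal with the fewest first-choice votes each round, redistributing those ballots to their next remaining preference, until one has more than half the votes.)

Proposal C

Round 1: Proposal A 6, Proposal B 0, Proposal C 8, Proposal D 5, Proposal E 10. Proposal B eliminated.
Round 2: Proposal A 6, Proposal C 8, Proposal D 5, Proposal E 10. Proposal D eliminated.
Round 3: Proposal A 9, Proposal C 10, Proposal E 10. Proposal A eliminated.
Round 4: Proposal C 16, Proposal E 13. Proposal C has a majority (≥15).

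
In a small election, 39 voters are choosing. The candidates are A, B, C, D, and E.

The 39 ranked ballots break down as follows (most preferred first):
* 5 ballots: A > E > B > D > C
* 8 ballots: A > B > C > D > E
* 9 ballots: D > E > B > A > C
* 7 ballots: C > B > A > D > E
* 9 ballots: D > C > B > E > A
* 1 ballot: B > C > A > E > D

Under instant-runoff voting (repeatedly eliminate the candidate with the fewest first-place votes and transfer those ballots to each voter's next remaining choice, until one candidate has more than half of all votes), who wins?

A

Round 1: A 13, B 1, C 7, D 18, E 0. E eliminated.
Round 2: A 13, B 1, C 7, D 18. B eliminated.
Round 3: A 13, C 8, D 18. C eliminated.
Round 4: A 21, D 18. A has a majority (≥20).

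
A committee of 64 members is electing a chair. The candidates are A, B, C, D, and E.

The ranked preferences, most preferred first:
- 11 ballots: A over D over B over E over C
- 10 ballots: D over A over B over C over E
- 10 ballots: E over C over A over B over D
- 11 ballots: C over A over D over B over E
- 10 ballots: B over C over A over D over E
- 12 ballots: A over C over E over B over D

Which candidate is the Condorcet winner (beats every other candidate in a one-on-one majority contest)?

A

A vs B: 54–10
A vs C: 33–31
A vs D: 54–10
A vs E: 54–10
A beats every other candidate.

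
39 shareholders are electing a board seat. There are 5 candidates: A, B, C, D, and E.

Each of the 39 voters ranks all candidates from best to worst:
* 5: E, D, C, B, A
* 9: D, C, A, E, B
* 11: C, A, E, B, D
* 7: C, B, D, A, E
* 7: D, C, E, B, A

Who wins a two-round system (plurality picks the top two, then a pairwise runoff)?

D

Round 1 first-place votes: A 0, B 0, C 18, D 16, E 5. C and D advance.
Runoff: C is ranked above D on 18 ballots, D above C on 21.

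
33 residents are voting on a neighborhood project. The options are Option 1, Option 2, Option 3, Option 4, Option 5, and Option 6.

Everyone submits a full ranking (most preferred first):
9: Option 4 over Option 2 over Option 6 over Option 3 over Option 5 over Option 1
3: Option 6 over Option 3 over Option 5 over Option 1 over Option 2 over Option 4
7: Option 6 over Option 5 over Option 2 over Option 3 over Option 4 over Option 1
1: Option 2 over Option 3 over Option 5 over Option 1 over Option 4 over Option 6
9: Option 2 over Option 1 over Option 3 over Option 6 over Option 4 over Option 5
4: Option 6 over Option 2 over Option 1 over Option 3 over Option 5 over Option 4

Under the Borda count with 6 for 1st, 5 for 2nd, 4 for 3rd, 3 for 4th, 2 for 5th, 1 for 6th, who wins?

Option 2

Option 1: 9×1 + 3×3 + 7×1 + 1×3 + 9×5 + 4×4 = 89
Option 2: 9×5 + 3×2 + 7×4 + 1×6 + 9×6 + 4×5 = 159
Option 3: 9×3 + 3×5 + 7×3 + 1×5 + 9×4 + 4×3 = 116
Option 4: 9×6 + 3×1 + 7×2 + 1×2 + 9×2 + 4×1 = 95
Option 5: 9×2 + 3×4 + 7×5 + 1×4 + 9×1 + 4×2 = 86
Option 6: 9×4 + 3×6 + 7×6 + 1×1 + 9×3 + 4×6 = 148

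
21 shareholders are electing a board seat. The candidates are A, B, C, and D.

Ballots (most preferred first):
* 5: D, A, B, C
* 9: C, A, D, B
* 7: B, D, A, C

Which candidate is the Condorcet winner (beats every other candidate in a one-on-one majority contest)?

D vs A: 12–9
D vs B: 14–7
D vs C: 12–9
D beats every other candidate.

D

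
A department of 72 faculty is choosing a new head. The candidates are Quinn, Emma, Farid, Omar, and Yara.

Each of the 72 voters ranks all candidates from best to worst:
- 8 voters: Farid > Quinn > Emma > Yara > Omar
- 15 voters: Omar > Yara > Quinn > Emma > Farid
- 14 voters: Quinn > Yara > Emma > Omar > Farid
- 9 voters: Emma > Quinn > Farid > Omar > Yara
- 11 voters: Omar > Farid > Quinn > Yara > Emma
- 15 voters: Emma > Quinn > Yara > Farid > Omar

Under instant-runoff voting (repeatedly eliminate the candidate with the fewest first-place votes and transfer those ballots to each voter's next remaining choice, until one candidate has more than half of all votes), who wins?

Round 1: Quinn 14, Emma 24, Farid 8, Omar 26, Yara 0. Yara eliminated.
Round 2: Quinn 14, Emma 24, Farid 8, Omar 26. Farid eliminated.
Round 3: Quinn 22, Emma 24, Omar 26. Quinn eliminated.
Round 4: Emma 46, Omar 26. Emma has a majority (≥37).

Emma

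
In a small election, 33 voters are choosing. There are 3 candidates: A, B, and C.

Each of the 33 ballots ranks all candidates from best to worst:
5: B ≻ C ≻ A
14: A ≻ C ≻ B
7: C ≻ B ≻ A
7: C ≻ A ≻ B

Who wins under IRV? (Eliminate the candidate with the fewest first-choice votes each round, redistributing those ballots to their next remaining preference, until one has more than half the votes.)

C

Round 1: A 14, B 5, C 14. B eliminated.
Round 2: A 14, C 19. C has a majority (≥17).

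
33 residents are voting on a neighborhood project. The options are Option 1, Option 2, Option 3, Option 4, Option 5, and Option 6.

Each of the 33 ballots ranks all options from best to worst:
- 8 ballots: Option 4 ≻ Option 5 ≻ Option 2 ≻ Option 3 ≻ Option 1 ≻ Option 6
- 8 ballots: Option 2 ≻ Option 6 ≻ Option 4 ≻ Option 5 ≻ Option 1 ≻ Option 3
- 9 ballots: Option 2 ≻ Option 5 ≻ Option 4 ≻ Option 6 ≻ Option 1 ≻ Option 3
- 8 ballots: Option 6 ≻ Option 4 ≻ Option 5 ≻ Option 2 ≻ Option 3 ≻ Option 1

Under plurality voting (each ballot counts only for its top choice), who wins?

First-place votes: Option 1 0, Option 2 17, Option 3 0, Option 4 8, Option 5 0, Option 6 8.

Option 2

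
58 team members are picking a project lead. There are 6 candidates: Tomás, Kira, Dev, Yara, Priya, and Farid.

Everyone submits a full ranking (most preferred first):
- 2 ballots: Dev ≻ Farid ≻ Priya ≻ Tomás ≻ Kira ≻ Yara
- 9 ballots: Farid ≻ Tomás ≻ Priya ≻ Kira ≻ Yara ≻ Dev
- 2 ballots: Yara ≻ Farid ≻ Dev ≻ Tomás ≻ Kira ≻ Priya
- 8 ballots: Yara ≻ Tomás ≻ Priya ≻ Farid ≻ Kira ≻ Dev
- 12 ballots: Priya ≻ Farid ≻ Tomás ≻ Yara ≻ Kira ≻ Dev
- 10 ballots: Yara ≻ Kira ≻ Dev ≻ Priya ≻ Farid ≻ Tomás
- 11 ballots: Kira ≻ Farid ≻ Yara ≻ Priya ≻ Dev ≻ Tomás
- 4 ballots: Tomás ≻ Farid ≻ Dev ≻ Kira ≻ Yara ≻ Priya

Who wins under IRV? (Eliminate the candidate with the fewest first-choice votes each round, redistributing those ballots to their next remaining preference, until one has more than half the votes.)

Round 1: Tomás 4, Kira 11, Dev 2, Yara 20, Priya 12, Farid 9. Dev eliminated.
Round 2: Tomás 4, Kira 11, Yara 20, Priya 12, Farid 11. Tomás eliminated.
Round 3: Kira 11, Yara 20, Priya 12, Farid 15. Kira eliminated.
Round 4: Yara 20, Priya 12, Farid 26. Priya eliminated.
Round 5: Yara 20, Farid 38. Farid has a majority (≥30).

Farid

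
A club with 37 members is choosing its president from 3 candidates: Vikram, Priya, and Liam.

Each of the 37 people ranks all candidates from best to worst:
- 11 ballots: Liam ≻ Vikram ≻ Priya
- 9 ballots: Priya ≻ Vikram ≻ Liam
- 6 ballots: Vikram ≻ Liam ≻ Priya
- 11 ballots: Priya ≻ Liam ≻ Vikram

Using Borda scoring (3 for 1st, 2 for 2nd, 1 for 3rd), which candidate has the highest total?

Priya

Vikram: 11×2 + 9×2 + 6×3 + 11×1 = 69
Priya: 11×1 + 9×3 + 6×1 + 11×3 = 77
Liam: 11×3 + 9×1 + 6×2 + 11×2 = 76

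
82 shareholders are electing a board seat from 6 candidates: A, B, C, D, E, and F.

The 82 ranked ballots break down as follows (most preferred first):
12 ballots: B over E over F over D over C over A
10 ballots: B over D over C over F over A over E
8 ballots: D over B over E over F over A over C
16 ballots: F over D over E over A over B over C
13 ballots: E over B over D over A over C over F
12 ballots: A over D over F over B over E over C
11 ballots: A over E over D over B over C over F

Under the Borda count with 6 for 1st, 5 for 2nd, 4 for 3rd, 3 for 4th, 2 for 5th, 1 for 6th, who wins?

A: 12×1 + 10×2 + 8×2 + 16×3 + 13×3 + 12×6 + 11×6 = 273
B: 12×6 + 10×6 + 8×5 + 16×2 + 13×5 + 12×3 + 11×3 = 338
C: 12×2 + 10×4 + 8×1 + 16×1 + 13×2 + 12×1 + 11×2 = 148
D: 12×3 + 10×5 + 8×6 + 16×5 + 13×4 + 12×5 + 11×4 = 370
E: 12×5 + 10×1 + 8×4 + 16×4 + 13×6 + 12×2 + 11×5 = 323
F: 12×4 + 10×3 + 8×3 + 16×6 + 13×1 + 12×4 + 11×1 = 270

D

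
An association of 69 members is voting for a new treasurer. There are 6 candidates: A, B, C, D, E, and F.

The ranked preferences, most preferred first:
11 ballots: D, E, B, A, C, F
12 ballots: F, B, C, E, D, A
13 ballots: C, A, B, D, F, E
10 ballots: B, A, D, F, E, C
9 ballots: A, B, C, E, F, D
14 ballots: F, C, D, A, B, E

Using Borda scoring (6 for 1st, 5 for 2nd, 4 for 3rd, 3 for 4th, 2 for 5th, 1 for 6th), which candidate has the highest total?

A: 11×3 + 12×1 + 13×5 + 10×5 + 9×6 + 14×3 = 256
B: 11×4 + 12×5 + 13×4 + 10×6 + 9×5 + 14×2 = 289
C: 11×2 + 12×4 + 13×6 + 10×1 + 9×4 + 14×5 = 264
D: 11×6 + 12×2 + 13×3 + 10×4 + 9×1 + 14×4 = 234
E: 11×5 + 12×3 + 13×1 + 10×2 + 9×3 + 14×1 = 165
F: 11×1 + 12×6 + 13×2 + 10×3 + 9×2 + 14×6 = 241

B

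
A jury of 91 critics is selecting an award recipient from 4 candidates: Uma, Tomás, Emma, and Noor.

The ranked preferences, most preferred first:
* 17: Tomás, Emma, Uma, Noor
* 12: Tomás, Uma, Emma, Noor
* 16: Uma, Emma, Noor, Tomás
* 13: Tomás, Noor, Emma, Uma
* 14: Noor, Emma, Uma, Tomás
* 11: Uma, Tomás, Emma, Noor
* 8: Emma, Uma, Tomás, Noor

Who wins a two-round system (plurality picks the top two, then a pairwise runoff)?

Uma

Round 1 first-place votes: Uma 27, Tomás 42, Emma 8, Noor 14. Tomás and Uma advance.
Runoff: Tomás is ranked above Uma on 42 ballots, Uma above Tomás on 49.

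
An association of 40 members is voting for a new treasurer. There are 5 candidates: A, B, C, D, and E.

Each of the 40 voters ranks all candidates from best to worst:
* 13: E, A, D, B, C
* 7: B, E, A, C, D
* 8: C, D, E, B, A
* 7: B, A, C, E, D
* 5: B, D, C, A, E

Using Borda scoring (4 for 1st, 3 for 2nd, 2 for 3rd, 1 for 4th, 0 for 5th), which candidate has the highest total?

A: 13×3 + 7×2 + 8×0 + 7×3 + 5×1 = 79
B: 13×1 + 7×4 + 8×1 + 7×4 + 5×4 = 97
C: 13×0 + 7×1 + 8×4 + 7×2 + 5×2 = 63
D: 13×2 + 7×0 + 8×3 + 7×0 + 5×3 = 65
E: 13×4 + 7×3 + 8×2 + 7×1 + 5×0 = 96

B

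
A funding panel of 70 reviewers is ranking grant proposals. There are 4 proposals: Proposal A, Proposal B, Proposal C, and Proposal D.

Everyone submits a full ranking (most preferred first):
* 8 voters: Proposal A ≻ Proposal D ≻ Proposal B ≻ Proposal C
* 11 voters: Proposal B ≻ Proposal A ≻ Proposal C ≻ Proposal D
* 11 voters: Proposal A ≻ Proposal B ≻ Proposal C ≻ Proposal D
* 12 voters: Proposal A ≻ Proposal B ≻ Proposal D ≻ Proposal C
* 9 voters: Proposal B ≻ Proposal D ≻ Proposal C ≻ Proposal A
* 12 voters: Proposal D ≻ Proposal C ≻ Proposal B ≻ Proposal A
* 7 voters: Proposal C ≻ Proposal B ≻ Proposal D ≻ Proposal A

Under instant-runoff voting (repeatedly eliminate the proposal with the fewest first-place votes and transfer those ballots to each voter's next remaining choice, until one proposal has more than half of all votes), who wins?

Round 1: Proposal A 31, Proposal B 20, Proposal C 7, Proposal D 12. Proposal C eliminated.
Round 2: Proposal A 31, Proposal B 27, Proposal D 12. Proposal D eliminated.
Round 3: Proposal A 31, Proposal B 39. Proposal B has a majority (≥36).

Proposal B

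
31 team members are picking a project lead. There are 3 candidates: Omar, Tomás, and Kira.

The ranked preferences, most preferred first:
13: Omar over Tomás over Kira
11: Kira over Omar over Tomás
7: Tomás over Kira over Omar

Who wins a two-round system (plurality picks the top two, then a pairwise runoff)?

Round 1 first-place votes: Omar 13, Tomás 7, Kira 11. Omar and Kira advance.
Runoff: Omar is ranked above Kira on 13 ballots, Kira above Omar on 18.

Kira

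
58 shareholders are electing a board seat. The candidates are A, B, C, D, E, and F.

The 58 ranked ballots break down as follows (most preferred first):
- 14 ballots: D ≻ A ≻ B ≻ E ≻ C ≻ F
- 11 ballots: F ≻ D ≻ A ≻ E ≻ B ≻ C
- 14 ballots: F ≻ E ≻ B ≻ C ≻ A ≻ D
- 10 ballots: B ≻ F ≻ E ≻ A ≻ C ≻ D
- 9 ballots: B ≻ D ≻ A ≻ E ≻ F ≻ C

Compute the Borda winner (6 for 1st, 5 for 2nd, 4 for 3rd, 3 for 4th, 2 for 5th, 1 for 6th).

B

A: 14×5 + 11×4 + 14×2 + 10×3 + 9×4 = 208
B: 14×4 + 11×2 + 14×4 + 10×6 + 9×6 = 248
C: 14×2 + 11×1 + 14×3 + 10×2 + 9×1 = 110
D: 14×6 + 11×5 + 14×1 + 10×1 + 9×5 = 208
E: 14×3 + 11×3 + 14×5 + 10×4 + 9×3 = 212
F: 14×1 + 11×6 + 14×6 + 10×5 + 9×2 = 232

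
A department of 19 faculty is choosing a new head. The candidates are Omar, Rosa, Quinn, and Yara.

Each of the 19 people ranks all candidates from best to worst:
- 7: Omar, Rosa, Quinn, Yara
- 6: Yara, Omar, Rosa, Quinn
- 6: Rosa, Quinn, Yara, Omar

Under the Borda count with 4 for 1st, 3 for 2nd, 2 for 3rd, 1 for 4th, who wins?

Omar: 7×4 + 6×3 + 6×1 = 52
Rosa: 7×3 + 6×2 + 6×4 = 57
Quinn: 7×2 + 6×1 + 6×3 = 38
Yara: 7×1 + 6×4 + 6×2 = 43

Rosa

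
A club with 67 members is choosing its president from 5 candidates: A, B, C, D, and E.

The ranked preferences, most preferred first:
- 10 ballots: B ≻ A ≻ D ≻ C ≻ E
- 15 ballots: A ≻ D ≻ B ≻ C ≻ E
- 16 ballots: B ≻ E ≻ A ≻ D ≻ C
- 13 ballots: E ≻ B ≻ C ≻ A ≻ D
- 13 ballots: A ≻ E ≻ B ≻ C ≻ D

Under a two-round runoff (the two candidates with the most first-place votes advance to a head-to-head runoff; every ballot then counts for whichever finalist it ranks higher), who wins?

B

Round 1 first-place votes: A 28, B 26, C 0, D 0, E 13. A and B advance.
Runoff: A is ranked above B on 28 ballots, B above A on 39.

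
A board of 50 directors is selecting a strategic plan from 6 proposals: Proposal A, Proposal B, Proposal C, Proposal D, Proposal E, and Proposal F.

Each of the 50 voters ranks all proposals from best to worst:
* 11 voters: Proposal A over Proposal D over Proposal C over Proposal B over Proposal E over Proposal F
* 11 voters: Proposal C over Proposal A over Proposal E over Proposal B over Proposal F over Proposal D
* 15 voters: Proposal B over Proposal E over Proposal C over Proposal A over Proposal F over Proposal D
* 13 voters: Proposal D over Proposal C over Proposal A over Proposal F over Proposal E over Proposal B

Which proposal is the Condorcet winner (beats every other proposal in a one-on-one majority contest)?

Proposal C

Proposal C vs Proposal A: 39–11
Proposal C vs Proposal B: 35–15
Proposal C vs Proposal D: 26–24
Proposal C vs Proposal E: 35–15
Proposal C vs Proposal F: 50–0
Proposal C beats every other proposal.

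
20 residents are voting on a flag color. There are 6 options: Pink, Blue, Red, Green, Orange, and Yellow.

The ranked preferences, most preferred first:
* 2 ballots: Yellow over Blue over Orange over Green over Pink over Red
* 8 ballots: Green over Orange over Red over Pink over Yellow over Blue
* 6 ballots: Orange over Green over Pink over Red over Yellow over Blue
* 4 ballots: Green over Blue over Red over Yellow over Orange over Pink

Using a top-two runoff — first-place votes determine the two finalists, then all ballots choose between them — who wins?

Round 1 first-place votes: Pink 0, Blue 0, Red 0, Green 12, Orange 6, Yellow 2. Green and Orange advance.
Runoff: Green is ranked above Orange on 12 ballots, Orange above Green on 8.

Green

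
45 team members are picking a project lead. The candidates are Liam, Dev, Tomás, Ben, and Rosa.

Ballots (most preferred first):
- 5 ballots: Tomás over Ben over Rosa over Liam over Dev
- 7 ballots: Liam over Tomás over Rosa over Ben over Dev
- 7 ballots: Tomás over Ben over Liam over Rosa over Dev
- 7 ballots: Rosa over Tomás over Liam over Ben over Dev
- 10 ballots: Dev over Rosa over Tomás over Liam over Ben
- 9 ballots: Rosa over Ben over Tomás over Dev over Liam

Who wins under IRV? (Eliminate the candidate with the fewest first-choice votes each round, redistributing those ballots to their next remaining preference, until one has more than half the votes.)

Rosa

Round 1: Liam 7, Dev 10, Tomás 12, Ben 0, Rosa 16. Ben eliminated.
Round 2: Liam 7, Dev 10, Tomás 12, Rosa 16. Liam eliminated.
Round 3: Dev 10, Tomás 19, Rosa 16. Dev eliminated.
Round 4: Tomás 19, Rosa 26. Rosa has a majority (≥23).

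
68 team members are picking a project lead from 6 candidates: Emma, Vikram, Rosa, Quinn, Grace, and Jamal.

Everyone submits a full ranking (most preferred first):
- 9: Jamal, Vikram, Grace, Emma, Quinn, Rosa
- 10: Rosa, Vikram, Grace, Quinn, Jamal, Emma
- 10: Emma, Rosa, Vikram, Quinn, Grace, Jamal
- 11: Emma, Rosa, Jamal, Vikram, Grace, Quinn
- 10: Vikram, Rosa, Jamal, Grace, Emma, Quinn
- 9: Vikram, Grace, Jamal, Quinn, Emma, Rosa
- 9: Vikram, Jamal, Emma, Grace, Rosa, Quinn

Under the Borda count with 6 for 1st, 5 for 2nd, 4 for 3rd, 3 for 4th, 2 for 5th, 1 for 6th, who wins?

Emma: 9×3 + 10×1 + 10×6 + 11×6 + 10×2 + 9×2 + 9×4 = 237
Vikram: 9×5 + 10×5 + 10×4 + 11×3 + 10×6 + 9×6 + 9×6 = 336
Rosa: 9×1 + 10×6 + 10×5 + 11×5 + 10×5 + 9×1 + 9×2 = 251
Quinn: 9×2 + 10×3 + 10×3 + 11×1 + 10×1 + 9×3 + 9×1 = 135
Grace: 9×4 + 10×4 + 10×2 + 11×2 + 10×3 + 9×5 + 9×3 = 220
Jamal: 9×6 + 10×2 + 10×1 + 11×4 + 10×4 + 9×4 + 9×5 = 249

Vikram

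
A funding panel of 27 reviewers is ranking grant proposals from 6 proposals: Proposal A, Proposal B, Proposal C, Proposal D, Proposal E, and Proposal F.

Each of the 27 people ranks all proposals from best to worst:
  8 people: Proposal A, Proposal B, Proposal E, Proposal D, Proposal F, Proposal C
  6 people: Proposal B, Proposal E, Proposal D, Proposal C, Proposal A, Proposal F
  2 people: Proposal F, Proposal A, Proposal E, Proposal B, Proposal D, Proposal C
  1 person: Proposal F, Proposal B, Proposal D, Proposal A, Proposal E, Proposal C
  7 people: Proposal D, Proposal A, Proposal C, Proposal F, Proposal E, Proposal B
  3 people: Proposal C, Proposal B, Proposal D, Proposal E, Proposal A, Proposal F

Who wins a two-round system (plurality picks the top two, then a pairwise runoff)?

Round 1 first-place votes: Proposal A 8, Proposal B 6, Proposal C 3, Proposal D 7, Proposal E 0, Proposal F 3. Proposal A and Proposal D advance.
Runoff: Proposal A is ranked above Proposal D on 10 ballots, Proposal D above Proposal A on 17.

Proposal D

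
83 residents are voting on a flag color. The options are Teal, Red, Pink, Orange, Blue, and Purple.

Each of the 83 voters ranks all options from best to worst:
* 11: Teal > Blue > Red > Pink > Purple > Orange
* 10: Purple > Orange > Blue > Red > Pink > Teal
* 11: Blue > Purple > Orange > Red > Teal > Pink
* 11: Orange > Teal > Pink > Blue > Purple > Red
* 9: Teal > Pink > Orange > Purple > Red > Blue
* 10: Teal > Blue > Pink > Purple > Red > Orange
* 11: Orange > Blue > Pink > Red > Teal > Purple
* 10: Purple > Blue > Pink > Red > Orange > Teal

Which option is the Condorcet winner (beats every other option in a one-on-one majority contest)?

Blue vs Teal: 42–41
Blue vs Red: 74–9
Blue vs Pink: 63–20
Blue vs Orange: 42–41
Blue vs Purple: 54–29
Blue beats every other option.

Blue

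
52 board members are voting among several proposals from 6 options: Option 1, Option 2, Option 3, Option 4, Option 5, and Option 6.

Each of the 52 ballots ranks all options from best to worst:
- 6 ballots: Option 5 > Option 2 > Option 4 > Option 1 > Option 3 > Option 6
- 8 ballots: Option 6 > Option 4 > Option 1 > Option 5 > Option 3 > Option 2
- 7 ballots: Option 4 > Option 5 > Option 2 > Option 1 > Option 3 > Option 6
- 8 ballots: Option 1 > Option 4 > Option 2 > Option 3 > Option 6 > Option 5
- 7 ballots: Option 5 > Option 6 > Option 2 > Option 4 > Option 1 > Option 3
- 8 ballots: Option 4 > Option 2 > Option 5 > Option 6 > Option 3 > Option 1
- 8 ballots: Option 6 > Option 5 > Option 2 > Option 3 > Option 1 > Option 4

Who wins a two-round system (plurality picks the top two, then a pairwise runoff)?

Option 4

Round 1 first-place votes: Option 1 8, Option 2 0, Option 3 0, Option 4 15, Option 5 13, Option 6 16. Option 6 and Option 4 advance.
Runoff: Option 6 is ranked above Option 4 on 23 ballots, Option 4 above Option 6 on 29.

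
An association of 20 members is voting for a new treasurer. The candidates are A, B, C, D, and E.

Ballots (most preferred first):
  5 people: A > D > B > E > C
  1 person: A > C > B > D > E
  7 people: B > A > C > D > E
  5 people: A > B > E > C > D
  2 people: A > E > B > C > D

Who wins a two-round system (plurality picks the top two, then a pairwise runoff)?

A

Round 1 first-place votes: A 13, B 7, C 0, D 0, E 0. A and B advance.
Runoff: A is ranked above B on 13 ballots, B above A on 7.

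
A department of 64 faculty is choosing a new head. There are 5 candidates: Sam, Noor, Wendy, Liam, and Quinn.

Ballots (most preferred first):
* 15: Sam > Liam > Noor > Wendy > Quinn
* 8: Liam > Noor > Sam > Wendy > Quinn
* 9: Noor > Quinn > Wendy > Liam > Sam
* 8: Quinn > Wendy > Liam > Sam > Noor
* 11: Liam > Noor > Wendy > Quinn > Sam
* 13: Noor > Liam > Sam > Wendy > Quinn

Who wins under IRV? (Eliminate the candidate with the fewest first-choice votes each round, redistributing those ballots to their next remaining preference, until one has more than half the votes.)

Round 1: Sam 15, Noor 22, Wendy 0, Liam 19, Quinn 8. Wendy eliminated.
Round 2: Sam 15, Noor 22, Liam 19, Quinn 8. Quinn eliminated.
Round 3: Sam 15, Noor 22, Liam 27. Sam eliminated.
Round 4: Noor 22, Liam 42. Liam has a majority (≥33).

Liam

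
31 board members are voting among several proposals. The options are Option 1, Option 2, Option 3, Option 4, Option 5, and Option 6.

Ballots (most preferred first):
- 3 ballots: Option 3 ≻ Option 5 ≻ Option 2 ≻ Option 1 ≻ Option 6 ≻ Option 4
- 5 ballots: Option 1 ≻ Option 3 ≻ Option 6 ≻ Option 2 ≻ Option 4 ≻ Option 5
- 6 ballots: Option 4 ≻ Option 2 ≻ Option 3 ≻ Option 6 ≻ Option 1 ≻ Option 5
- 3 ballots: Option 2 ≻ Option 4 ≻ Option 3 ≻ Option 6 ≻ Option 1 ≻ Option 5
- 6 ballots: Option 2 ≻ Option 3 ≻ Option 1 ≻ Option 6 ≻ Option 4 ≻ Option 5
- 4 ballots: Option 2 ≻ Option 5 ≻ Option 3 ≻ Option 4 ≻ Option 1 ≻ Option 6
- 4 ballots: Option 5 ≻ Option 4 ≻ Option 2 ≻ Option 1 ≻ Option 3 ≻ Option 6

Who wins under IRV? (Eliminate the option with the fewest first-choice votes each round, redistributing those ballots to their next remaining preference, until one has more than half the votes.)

Option 2

Round 1: Option 1 5, Option 2 13, Option 3 3, Option 4 6, Option 5 4, Option 6 0. Option 6 eliminated.
Round 2: Option 1 5, Option 2 13, Option 3 3, Option 4 6, Option 5 4. Option 3 eliminated.
Round 3: Option 1 5, Option 2 13, Option 4 6, Option 5 7. Option 1 eliminated.
Round 4: Option 2 18, Option 4 6, Option 5 7. Option 2 has a majority (≥16).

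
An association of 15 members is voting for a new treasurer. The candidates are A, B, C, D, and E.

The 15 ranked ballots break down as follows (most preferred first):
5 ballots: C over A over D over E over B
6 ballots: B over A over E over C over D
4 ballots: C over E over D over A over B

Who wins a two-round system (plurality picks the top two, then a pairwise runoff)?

C

Round 1 first-place votes: A 0, B 6, C 9, D 0, E 0. C and B advance.
Runoff: C is ranked above B on 9 ballots, B above C on 6.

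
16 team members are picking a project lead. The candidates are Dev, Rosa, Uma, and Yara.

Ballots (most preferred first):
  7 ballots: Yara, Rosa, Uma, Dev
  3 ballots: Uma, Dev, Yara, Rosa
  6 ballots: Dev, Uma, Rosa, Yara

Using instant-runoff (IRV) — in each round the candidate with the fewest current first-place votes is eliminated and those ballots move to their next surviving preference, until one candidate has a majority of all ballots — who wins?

Dev

Round 1: Dev 6, Rosa 0, Uma 3, Yara 7. Rosa eliminated.
Round 2: Dev 6, Uma 3, Yara 7. Uma eliminated.
Round 3: Dev 9, Yara 7. Dev has a majority (≥9).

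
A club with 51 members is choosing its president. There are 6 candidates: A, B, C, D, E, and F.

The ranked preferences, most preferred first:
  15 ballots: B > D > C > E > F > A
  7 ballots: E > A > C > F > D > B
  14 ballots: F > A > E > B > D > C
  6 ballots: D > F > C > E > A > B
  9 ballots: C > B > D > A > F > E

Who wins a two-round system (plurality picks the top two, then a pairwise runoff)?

Round 1 first-place votes: A 0, B 15, C 9, D 6, E 7, F 14. B and F advance.
Runoff: B is ranked above F on 24 ballots, F above B on 27.

F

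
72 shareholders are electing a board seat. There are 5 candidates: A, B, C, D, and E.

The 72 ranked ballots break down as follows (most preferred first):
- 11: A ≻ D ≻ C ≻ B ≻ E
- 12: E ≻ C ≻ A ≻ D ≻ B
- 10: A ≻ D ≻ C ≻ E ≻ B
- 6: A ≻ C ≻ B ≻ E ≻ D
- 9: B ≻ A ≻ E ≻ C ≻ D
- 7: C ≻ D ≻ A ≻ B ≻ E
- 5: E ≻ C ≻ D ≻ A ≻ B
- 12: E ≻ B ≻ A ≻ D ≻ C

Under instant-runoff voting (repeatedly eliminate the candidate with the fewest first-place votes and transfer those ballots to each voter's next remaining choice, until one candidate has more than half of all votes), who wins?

Round 1: A 27, B 9, C 7, D 0, E 29. D eliminated.
Round 2: A 27, B 9, C 7, E 29. C eliminated.
Round 3: A 34, B 9, E 29. B eliminated.
Round 4: A 43, E 29. A has a majority (≥37).

A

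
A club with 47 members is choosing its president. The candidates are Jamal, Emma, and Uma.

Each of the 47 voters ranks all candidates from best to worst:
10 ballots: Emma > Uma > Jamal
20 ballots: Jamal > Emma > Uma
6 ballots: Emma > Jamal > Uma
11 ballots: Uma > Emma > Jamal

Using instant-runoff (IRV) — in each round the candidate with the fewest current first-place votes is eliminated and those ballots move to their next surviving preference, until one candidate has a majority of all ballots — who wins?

Emma

Round 1: Jamal 20, Emma 16, Uma 11. Uma eliminated.
Round 2: Jamal 20, Emma 27. Emma has a majority (≥24).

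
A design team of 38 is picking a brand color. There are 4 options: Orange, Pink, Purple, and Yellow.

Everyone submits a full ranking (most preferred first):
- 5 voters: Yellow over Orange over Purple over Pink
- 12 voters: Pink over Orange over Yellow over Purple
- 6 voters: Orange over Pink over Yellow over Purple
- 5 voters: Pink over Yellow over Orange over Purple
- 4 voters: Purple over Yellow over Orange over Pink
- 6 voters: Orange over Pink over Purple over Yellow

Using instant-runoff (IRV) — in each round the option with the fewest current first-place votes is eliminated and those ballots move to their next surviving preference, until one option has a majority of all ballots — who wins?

Orange

Round 1: Orange 12, Pink 17, Purple 4, Yellow 5. Purple eliminated.
Round 2: Orange 12, Pink 17, Yellow 9. Yellow eliminated.
Round 3: Orange 21, Pink 17. Orange has a majority (≥20).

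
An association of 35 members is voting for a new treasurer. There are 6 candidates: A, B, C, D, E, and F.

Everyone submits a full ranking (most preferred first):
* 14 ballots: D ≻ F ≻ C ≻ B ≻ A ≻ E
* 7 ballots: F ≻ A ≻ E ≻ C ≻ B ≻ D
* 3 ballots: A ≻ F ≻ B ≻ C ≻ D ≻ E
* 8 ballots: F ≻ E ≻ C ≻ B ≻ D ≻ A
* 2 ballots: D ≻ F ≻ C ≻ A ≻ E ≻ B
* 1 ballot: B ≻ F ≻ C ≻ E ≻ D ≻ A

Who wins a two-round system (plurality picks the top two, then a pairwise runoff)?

Round 1 first-place votes: A 3, B 1, C 0, D 16, E 0, F 15. D and F advance.
Runoff: D is ranked above F on 16 ballots, F above D on 19.

F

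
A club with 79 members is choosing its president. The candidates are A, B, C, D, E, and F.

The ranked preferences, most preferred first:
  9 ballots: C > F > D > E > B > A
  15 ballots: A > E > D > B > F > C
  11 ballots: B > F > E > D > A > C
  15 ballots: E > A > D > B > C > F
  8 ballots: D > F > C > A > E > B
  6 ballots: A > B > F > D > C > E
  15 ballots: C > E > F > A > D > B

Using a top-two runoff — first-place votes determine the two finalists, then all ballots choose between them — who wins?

Round 1 first-place votes: A 21, B 11, C 24, D 8, E 15, F 0. C and A advance.
Runoff: C is ranked above A on 32 ballots, A above C on 47.

A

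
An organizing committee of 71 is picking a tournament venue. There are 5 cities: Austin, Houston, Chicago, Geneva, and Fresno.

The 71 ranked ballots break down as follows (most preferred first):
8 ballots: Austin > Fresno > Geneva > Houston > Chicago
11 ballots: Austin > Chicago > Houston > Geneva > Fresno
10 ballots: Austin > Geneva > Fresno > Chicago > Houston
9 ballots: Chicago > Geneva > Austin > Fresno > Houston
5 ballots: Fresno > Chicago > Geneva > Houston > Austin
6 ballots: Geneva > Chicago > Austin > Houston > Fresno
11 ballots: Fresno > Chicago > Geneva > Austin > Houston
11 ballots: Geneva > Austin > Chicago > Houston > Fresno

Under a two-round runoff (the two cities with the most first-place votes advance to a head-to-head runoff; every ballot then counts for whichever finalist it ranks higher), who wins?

Round 1 first-place votes: Austin 29, Houston 0, Chicago 9, Geneva 17, Fresno 16. Austin and Geneva advance.
Runoff: Austin is ranked above Geneva on 29 ballots, Geneva above Austin on 42.

Geneva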